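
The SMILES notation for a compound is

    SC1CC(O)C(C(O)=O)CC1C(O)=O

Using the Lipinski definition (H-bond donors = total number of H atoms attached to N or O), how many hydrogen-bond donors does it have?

3

Donors: find every N or O and count the H atoms it carries.
  atom 5 (O): bond orders sum to 1 → 1 H
  atom 8 (O): bond orders sum to 1 → 1 H
  atom 9 (O): bond orders sum to 2 → 0 H
  atom 13 (O): bond orders sum to 1 → 1 H
  atom 14 (O): bond orders sum to 2 → 0 H
Lipinski HBD = 3.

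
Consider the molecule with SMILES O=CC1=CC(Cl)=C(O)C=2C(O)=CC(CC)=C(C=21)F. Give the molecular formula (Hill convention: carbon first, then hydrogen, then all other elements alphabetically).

C13H10ClFO3

Walk through each heavy atom and fill implicit hydrogens from standard valence (C 4, N 3, O 2, S 2, halogen 1):
  atom 1: O, bond orders sum to 2 (valence 2) → 0 H
  atom 2: C, bond orders sum to 3 (valence 4) → 1 H
  atom 3: C, bond orders sum to 4 (valence 4) → 0 H
  atom 4: C, bond orders sum to 3 (valence 4) → 1 H
  atom 5: C, bond orders sum to 4 (valence 4) → 0 H
  atom 6: Cl (halogen, monovalent) → 0 H
  atom 7: C, bond orders sum to 4 (valence 4) → 0 H
  atom 8: O, bond orders sum to 1 (valence 2) → 1 H
  atom 9: C, bond orders sum to 4 (valence 4) → 0 H
  atom 10: C, bond orders sum to 4 (valence 4) → 0 H
  atom 11: O, bond orders sum to 1 (valence 2) → 1 H
  atom 12: C, bond orders sum to 3 (valence 4) → 1 H
  atom 13: C, bond orders sum to 4 (valence 4) → 0 H
  atom 14: C, bond orders sum to 2 (valence 4) → 2 H
  atom 15: C, bond orders sum to 1 (valence 4) → 3 H
  atom 16: C, bond orders sum to 4 (valence 4) → 0 H
  atom 17: C, bond orders sum to 4 (valence 4) → 0 H
  atom 18: F (halogen, monovalent) → 0 H
Totals → C:13, H:10, Cl:1, F:1, O:3.
In Hill order: C13H10ClFO3.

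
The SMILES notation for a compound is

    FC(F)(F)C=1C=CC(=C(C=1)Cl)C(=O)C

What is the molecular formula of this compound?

Walk through each heavy atom and fill implicit hydrogens from standard valence (C 4, N 3, O 2, S 2, halogen 1):
  atom 1: F (halogen, monovalent) → 0 H
  atom 2: C, bond orders sum to 4 (valence 4) → 0 H
  atom 3: F (halogen, monovalent) → 0 H
  atom 4: F (halogen, monovalent) → 0 H
  atom 5: C, bond orders sum to 4 (valence 4) → 0 H
  atom 6: C, bond orders sum to 3 (valence 4) → 1 H
  atom 7: C, bond orders sum to 3 (valence 4) → 1 H
  atom 8: C, bond orders sum to 4 (valence 4) → 0 H
  atom 9: C, bond orders sum to 4 (valence 4) → 0 H
  atom 10: C, bond orders sum to 3 (valence 4) → 1 H
  atom 11: Cl (halogen, monovalent) → 0 H
  atom 12: C, bond orders sum to 4 (valence 4) → 0 H
  atom 13: O, bond orders sum to 2 (valence 2) → 0 H
  atom 14: C, bond orders sum to 1 (valence 4) → 3 H
Totals → C:9, H:6, Cl:1, F:3, O:1.
In Hill order: C9H6ClF3O.

C9H6ClF3O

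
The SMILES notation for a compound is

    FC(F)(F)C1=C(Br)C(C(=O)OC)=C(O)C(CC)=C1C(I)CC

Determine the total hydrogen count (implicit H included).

Walk through each heavy atom and fill implicit hydrogens from standard valence (C 4, N 3, O 2, S 2, halogen 1):
  atom 1: F (halogen, monovalent) → 0 H
  atom 2: C, bond orders sum to 4 (valence 4) → 0 H
  atom 3: F (halogen, monovalent) → 0 H
  atom 4: F (halogen, monovalent) → 0 H
  atom 5: C, bond orders sum to 4 (valence 4) → 0 H
  atom 6: C, bond orders sum to 4 (valence 4) → 0 H
  atom 7: Br (halogen, monovalent) → 0 H
  atom 8: C, bond orders sum to 4 (valence 4) → 0 H
  atom 9: C, bond orders sum to 4 (valence 4) → 0 H
  atom 10: O, bond orders sum to 2 (valence 2) → 0 H
  atom 11: O, bond orders sum to 2 (valence 2) → 0 H
  atom 12: C, bond orders sum to 1 (valence 4) → 3 H
  atom 13: C, bond orders sum to 4 (valence 4) → 0 H
  atom 14: O, bond orders sum to 1 (valence 2) → 1 H
  atom 15: C, bond orders sum to 4 (valence 4) → 0 H
  atom 16: C, bond orders sum to 2 (valence 4) → 2 H
  atom 17: C, bond orders sum to 1 (valence 4) → 3 H
  atom 18: C, bond orders sum to 4 (valence 4) → 0 H
  atom 19: C, bond orders sum to 3 (valence 4) → 1 H
  atom 20: I (halogen, monovalent) → 0 H
  atom 21: C, bond orders sum to 2 (valence 4) → 2 H
  atom 22: C, bond orders sum to 1 (valence 4) → 3 H
Total hydrogens: 15.

15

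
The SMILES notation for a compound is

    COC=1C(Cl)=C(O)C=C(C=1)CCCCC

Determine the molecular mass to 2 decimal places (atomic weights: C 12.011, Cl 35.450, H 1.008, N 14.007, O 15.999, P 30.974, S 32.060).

First, the molecular formula is C12H17ClO2 (counting implicit H from valence).
  C: 12 × 12.011 = 144.132
  Cl: 1 × 35.450 = 35.450
  H: 17 × 1.008 = 17.136
  O: 2 × 15.999 = 31.998
Sum: 12×12.011 + 1×35.450 + 17×1.008 + 2×15.999 = 228.716 → 228.72 g/mol.

228.72 g/mol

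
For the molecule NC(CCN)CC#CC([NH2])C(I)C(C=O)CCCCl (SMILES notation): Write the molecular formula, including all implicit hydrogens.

C13H23ClIN3O

Walk through each heavy atom and fill implicit hydrogens from standard valence (C 4, N 3, O 2, S 2, halogen 1):
  atom 1: N, bond orders sum to 1 (valence 3) → 2 H
  atom 2: C, bond orders sum to 3 (valence 4) → 1 H
  atom 3: C, bond orders sum to 2 (valence 4) → 2 H
  atom 4: C, bond orders sum to 2 (valence 4) → 2 H
  atom 5: N, bond orders sum to 1 (valence 3) → 2 H
  atom 6: C, bond orders sum to 2 (valence 4) → 2 H
  atom 7: C, bond orders sum to 4 (valence 4) → 0 H
  atom 8: C, bond orders sum to 4 (valence 4) → 0 H
  atom 9: C, bond orders sum to 3 (valence 4) → 1 H
  atom 10: N with explicit H count 2
  atom 11: C, bond orders sum to 3 (valence 4) → 1 H
  atom 12: I (halogen, monovalent) → 0 H
  atom 13: C, bond orders sum to 3 (valence 4) → 1 H
  atom 14: C, bond orders sum to 3 (valence 4) → 1 H
  atom 15: O, bond orders sum to 2 (valence 2) → 0 H
  atom 16: C, bond orders sum to 2 (valence 4) → 2 H
  atom 17: C, bond orders sum to 2 (valence 4) → 2 H
  atom 18: C, bond orders sum to 2 (valence 4) → 2 H
  atom 19: Cl (halogen, monovalent) → 0 H
Totals → C:13, H:23, Cl:1, I:1, N:3, O:1.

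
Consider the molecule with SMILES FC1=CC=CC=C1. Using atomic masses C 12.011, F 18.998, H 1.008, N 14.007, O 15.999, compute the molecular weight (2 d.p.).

First, the molecular formula is C6H5F (counting implicit H from valence).
  C: 6 × 12.011 = 72.066
  F: 1 × 18.998 = 18.998
  H: 5 × 1.008 = 5.040
Sum: 6×12.011 + 1×18.998 + 5×1.008 = 96.104 → 96.10 g/mol.

96.10 g/mol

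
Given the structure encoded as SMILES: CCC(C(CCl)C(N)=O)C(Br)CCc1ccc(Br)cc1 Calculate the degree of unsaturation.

5

Molecular formula: C15H20Br2ClNO.
DoU = (2C + 2 + N − H − X) / 2, where X is the halogen count and O/S are ignored.
    = (2·15 + 2 + 1 − 20 − 3) / 2 = 10 / 2 = 5.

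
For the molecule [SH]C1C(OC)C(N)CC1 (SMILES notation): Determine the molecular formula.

Walk through each heavy atom and fill implicit hydrogens from standard valence (C 4, N 3, O 2, S 2, halogen 1):
  atom 1: S with explicit H count 1
  atom 2: C, bond orders sum to 3 (valence 4) → 1 H
  atom 3: C, bond orders sum to 3 (valence 4) → 1 H
  atom 4: O, bond orders sum to 2 (valence 2) → 0 H
  atom 5: C, bond orders sum to 1 (valence 4) → 3 H
  atom 6: C, bond orders sum to 3 (valence 4) → 1 H
  atom 7: N, bond orders sum to 1 (valence 3) → 2 H
  atom 8: C, bond orders sum to 2 (valence 4) → 2 H
  atom 9: C, bond orders sum to 2 (valence 4) → 2 H
Totals → C:6, H:13, N:1, O:1, S:1.
In Hill order: C6H13NOS.

C6H13NOS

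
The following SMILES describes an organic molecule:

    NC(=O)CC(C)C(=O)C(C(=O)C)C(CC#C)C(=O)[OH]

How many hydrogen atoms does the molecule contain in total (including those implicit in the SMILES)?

17

Walk through each heavy atom and fill implicit hydrogens from standard valence (C 4, N 3, O 2, S 2, halogen 1):
  atom 1: N, bond orders sum to 1 (valence 3) → 2 H
  atom 2: C, bond orders sum to 4 (valence 4) → 0 H
  atom 3: O, bond orders sum to 2 (valence 2) → 0 H
  atom 4: C, bond orders sum to 2 (valence 4) → 2 H
  atom 5: C, bond orders sum to 3 (valence 4) → 1 H
  atom 6: C, bond orders sum to 1 (valence 4) → 3 H
  atom 7: C, bond orders sum to 4 (valence 4) → 0 H
  atom 8: O, bond orders sum to 2 (valence 2) → 0 H
  atom 9: C, bond orders sum to 3 (valence 4) → 1 H
  atom 10: C, bond orders sum to 4 (valence 4) → 0 H
  atom 11: O, bond orders sum to 2 (valence 2) → 0 H
  atom 12: C, bond orders sum to 1 (valence 4) → 3 H
  atom 13: C, bond orders sum to 3 (valence 4) → 1 H
  atom 14: C, bond orders sum to 2 (valence 4) → 2 H
  atom 15: C, bond orders sum to 4 (valence 4) → 0 H
  atom 16: C, bond orders sum to 3 (valence 4) → 1 H
  atom 17: C, bond orders sum to 4 (valence 4) → 0 H
  atom 18: O, bond orders sum to 2 (valence 2) → 0 H
  atom 19: O with explicit H count 1
Total hydrogens: 17.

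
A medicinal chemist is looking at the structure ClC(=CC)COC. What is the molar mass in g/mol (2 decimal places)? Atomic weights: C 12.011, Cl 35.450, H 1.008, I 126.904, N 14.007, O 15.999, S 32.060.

First, the molecular formula is C5H9ClO (counting implicit H from valence).
  C: 5 × 12.011 = 60.055
  Cl: 1 × 35.450 = 35.450
  H: 9 × 1.008 = 9.072
  O: 1 × 15.999 = 15.999
Sum: 5×12.011 + 1×35.450 + 9×1.008 + 1×15.999 = 120.576 → 120.58 g/mol.

120.58 g/mol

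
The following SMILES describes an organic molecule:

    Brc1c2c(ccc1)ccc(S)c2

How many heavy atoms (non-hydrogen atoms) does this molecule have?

Every atom symbol written in the SMILES (organic subset) is one heavy atom; implicit H are not written.
Heavy atoms by element → Br:1, C:10, S:1.
Total: 12.

12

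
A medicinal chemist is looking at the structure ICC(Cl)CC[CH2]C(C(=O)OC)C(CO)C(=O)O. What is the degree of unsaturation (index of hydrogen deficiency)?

2

Molecular formula: C11H18ClIO5.
DoU = (2C + 2 + N − H − X) / 2, where X is the halogen count and O/S are ignored.
    = (2·11 + 2 + 0 − 18 − 2) / 2 = 4 / 2 = 2.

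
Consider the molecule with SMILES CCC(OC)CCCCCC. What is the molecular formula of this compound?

Walk through each heavy atom and fill implicit hydrogens from standard valence (C 4, N 3, O 2, S 2, halogen 1):
  atom 1: C, bond orders sum to 1 (valence 4) → 3 H
  atom 2: C, bond orders sum to 2 (valence 4) → 2 H
  atom 3: C, bond orders sum to 3 (valence 4) → 1 H
  atom 4: O, bond orders sum to 2 (valence 2) → 0 H
  atom 5: C, bond orders sum to 1 (valence 4) → 3 H
  atom 6: C, bond orders sum to 2 (valence 4) → 2 H
  atom 7: C, bond orders sum to 2 (valence 4) → 2 H
  atom 8: C, bond orders sum to 2 (valence 4) → 2 H
  atom 9: C, bond orders sum to 2 (valence 4) → 2 H
  atom 10: C, bond orders sum to 2 (valence 4) → 2 H
  atom 11: C, bond orders sum to 1 (valence 4) → 3 H
Totals → C:10, H:22, O:1.
In Hill order: C10H22O.

C10H22O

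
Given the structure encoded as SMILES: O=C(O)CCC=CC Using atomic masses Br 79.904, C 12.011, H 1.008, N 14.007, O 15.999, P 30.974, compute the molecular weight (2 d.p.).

114.14 g/mol

First, the molecular formula is C6H10O2 (counting implicit H from valence).
  C: 6 × 12.011 = 72.066
  H: 10 × 1.008 = 10.080
  O: 2 × 15.999 = 31.998
Sum: 6×12.011 + 10×1.008 + 2×15.999 = 114.144 → 114.14 g/mol.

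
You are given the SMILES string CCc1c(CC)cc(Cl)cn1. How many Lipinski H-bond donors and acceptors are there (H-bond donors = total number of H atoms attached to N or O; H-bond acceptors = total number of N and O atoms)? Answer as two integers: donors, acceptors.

Donors: find every N or O and count the H atoms it carries.
  atom 11 (N): bond orders sum to 3 → 0 H
Lipinski HBD = 0.
Acceptors: N atoms = 1, O atoms = 0 → HBA = 1.

0, 1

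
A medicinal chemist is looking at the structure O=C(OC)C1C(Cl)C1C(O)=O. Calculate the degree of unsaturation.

3

Degree of unsaturation = (number of rings) + (number of π bonds).
Ring closures in the SMILES: 1.
π bonds: 2 double bonds (each 1 DoU) → 2 DoU from unsaturation.
Total DoU = 1 + 2 = 3.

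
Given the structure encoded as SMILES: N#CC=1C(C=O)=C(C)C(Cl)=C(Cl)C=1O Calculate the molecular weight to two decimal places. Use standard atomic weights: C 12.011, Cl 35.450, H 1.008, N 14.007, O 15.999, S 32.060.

230.04 g/mol

First, the molecular formula is C9H5Cl2NO2 (counting implicit H from valence).
  C: 9 × 12.011 = 108.099
  Cl: 2 × 35.450 = 70.900
  H: 5 × 1.008 = 5.040
  N: 1 × 14.007 = 14.007
  O: 2 × 15.999 = 31.998
Sum: 9×12.011 + 2×35.450 + 5×1.008 + 1×14.007 + 2×15.999 = 230.044 → 230.04 g/mol.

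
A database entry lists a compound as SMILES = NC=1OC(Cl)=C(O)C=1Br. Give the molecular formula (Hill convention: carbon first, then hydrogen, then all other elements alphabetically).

C4H3BrClNO2

Walk through each heavy atom and fill implicit hydrogens from standard valence (C 4, N 3, O 2, S 2, halogen 1):
  atom 1: N, bond orders sum to 1 (valence 3) → 2 H
  atom 2: C, bond orders sum to 4 (valence 4) → 0 H
  atom 3: O, bond orders sum to 2 (valence 2) → 0 H
  atom 4: C, bond orders sum to 4 (valence 4) → 0 H
  atom 5: Cl (halogen, monovalent) → 0 H
  atom 6: C, bond orders sum to 4 (valence 4) → 0 H
  atom 7: O, bond orders sum to 1 (valence 2) → 1 H
  atom 8: C, bond orders sum to 4 (valence 4) → 0 H
  atom 9: Br (halogen, monovalent) → 0 H
Totals → C:4, H:3, Br:1, Cl:1, N:1, O:2.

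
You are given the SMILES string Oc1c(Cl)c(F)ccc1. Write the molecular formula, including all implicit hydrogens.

C6H4ClFO

Walk through each heavy atom and fill implicit hydrogens from standard valence (C 4, N 3, O 2, S 2, halogen 1); for lowercase aromatic atoms, an aromatic c carries 1 H when it has two neighbours and 0 H with three, and aromatic n carries 0 H:
  atom 1: O, bond orders sum to 1 (valence 2) → 1 H
  atom 2: aromatic c, 3 neighbours → 0 H
  atom 3: aromatic c, 3 neighbours → 0 H
  atom 4: Cl (halogen, monovalent) → 0 H
  atom 5: aromatic c, 3 neighbours → 0 H
  atom 6: F (halogen, monovalent) → 0 H
  atom 7: aromatic c, 2 neighbours → 1 H
  atom 8: aromatic c, 2 neighbours → 1 H
  atom 9: aromatic c, 2 neighbours → 1 H
Totals → C:6, H:4, Cl:1, F:1, O:1.
In Hill order: C6H4ClFO.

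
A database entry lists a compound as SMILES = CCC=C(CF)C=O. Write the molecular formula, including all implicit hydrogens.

Walk through each heavy atom and fill implicit hydrogens from standard valence (C 4, N 3, O 2, S 2, halogen 1):
  atom 1: C, bond orders sum to 1 (valence 4) → 3 H
  atom 2: C, bond orders sum to 2 (valence 4) → 2 H
  atom 3: C, bond orders sum to 3 (valence 4) → 1 H
  atom 4: C, bond orders sum to 4 (valence 4) → 0 H
  atom 5: C, bond orders sum to 2 (valence 4) → 2 H
  atom 6: F (halogen, monovalent) → 0 H
  atom 7: C, bond orders sum to 3 (valence 4) → 1 H
  atom 8: O, bond orders sum to 2 (valence 2) → 0 H
Totals → C:6, H:9, F:1, O:1.
In Hill order: C6H9FO.

C6H9FO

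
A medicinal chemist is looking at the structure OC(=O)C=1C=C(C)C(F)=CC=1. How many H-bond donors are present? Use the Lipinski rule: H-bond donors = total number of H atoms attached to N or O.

1

Donors: find every N or O and count the H atoms it carries.
  atom 1 (O): bond orders sum to 1 → 1 H
  atom 3 (O): bond orders sum to 2 → 0 H
Lipinski HBD = 1.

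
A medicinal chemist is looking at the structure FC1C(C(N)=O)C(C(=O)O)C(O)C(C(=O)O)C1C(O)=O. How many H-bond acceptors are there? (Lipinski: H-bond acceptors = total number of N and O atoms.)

N atoms: 1; O atoms: 8.
Lipinski HBA = 1 + 8 = 9.

9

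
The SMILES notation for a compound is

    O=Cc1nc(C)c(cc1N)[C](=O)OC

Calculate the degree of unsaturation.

6

Molecular formula: C9H10N2O3.
DoU = (2C + 2 + N − H − X) / 2, where X is the halogen count and O/S are ignored.
    = (2·9 + 2 + 2 − 10 − 0) / 2 = 12 / 2 = 6.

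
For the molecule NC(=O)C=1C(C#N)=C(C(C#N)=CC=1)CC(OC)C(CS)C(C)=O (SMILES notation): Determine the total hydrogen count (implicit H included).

Walk through each heavy atom and fill implicit hydrogens from standard valence (C 4, N 3, O 2, S 2, halogen 1):
  atom 1: N, bond orders sum to 1 (valence 3) → 2 H
  atom 2: C, bond orders sum to 4 (valence 4) → 0 H
  atom 3: O, bond orders sum to 2 (valence 2) → 0 H
  atom 4: C, bond orders sum to 4 (valence 4) → 0 H
  atom 5: C, bond orders sum to 4 (valence 4) → 0 H
  atom 6: C, bond orders sum to 4 (valence 4) → 0 H
  atom 7: N, bond orders sum to 3 (valence 3) → 0 H
  atom 8: C, bond orders sum to 4 (valence 4) → 0 H
  atom 9: C, bond orders sum to 4 (valence 4) → 0 H
  atom 10: C, bond orders sum to 4 (valence 4) → 0 H
  atom 11: N, bond orders sum to 3 (valence 3) → 0 H
  atom 12: C, bond orders sum to 3 (valence 4) → 1 H
  atom 13: C, bond orders sum to 3 (valence 4) → 1 H
  atom 14: C, bond orders sum to 2 (valence 4) → 2 H
  atom 15: C, bond orders sum to 3 (valence 4) → 1 H
  atom 16: O, bond orders sum to 2 (valence 2) → 0 H
  atom 17: C, bond orders sum to 1 (valence 4) → 3 H
  atom 18: C, bond orders sum to 3 (valence 4) → 1 H
  atom 19: C, bond orders sum to 2 (valence 4) → 2 H
  atom 20: S, bond orders sum to 1 (valence 2) → 1 H
  atom 21: C, bond orders sum to 4 (valence 4) → 0 H
  atom 22: C, bond orders sum to 1 (valence 4) → 3 H
  atom 23: O, bond orders sum to 2 (valence 2) → 0 H
Total hydrogens: 17.

17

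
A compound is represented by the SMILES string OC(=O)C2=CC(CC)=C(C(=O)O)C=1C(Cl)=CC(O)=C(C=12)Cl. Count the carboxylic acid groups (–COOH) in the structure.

The carboxylic acid motif appears at heavy-atom positions 2, 10 in the SMILES.
Other groups present: 1 hydroxyl.
Carboxylic acid count: 2.

2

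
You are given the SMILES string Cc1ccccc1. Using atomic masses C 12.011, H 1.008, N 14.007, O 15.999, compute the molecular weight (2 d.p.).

First, the molecular formula is C7H8 (counting implicit H from valence).
  C: 7 × 12.011 = 84.077
  H: 8 × 1.008 = 8.064
Sum: 7×12.011 + 8×1.008 = 92.141 → 92.14 g/mol.

92.14 g/mol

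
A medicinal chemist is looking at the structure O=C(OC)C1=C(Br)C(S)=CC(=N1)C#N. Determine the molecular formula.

Walk through each heavy atom and fill implicit hydrogens from standard valence (C 4, N 3, O 2, S 2, halogen 1):
  atom 1: O, bond orders sum to 2 (valence 2) → 0 H
  atom 2: C, bond orders sum to 4 (valence 4) → 0 H
  atom 3: O, bond orders sum to 2 (valence 2) → 0 H
  atom 4: C, bond orders sum to 1 (valence 4) → 3 H
  atom 5: C, bond orders sum to 4 (valence 4) → 0 H
  atom 6: C, bond orders sum to 4 (valence 4) → 0 H
  atom 7: Br (halogen, monovalent) → 0 H
  atom 8: C, bond orders sum to 4 (valence 4) → 0 H
  atom 9: S, bond orders sum to 1 (valence 2) → 1 H
  atom 10: C, bond orders sum to 3 (valence 4) → 1 H
  atom 11: C, bond orders sum to 4 (valence 4) → 0 H
  atom 12: N, bond orders sum to 3 (valence 3) → 0 H
  atom 13: C, bond orders sum to 4 (valence 4) → 0 H
  atom 14: N, bond orders sum to 3 (valence 3) → 0 H
Totals → C:8, H:5, Br:1, N:2, O:2, S:1.
In Hill order: C8H5BrN2O2S.

C8H5BrN2O2S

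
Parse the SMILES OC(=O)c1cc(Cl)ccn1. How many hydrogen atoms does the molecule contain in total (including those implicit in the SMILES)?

4

Walk through each heavy atom and fill implicit hydrogens from standard valence (C 4, N 3, O 2, S 2, halogen 1); for lowercase aromatic atoms, an aromatic c carries 1 H when it has two neighbours and 0 H with three, and aromatic n carries 0 H:
  atom 1: O, bond orders sum to 1 (valence 2) → 1 H
  atom 2: C, bond orders sum to 4 (valence 4) → 0 H
  atom 3: O, bond orders sum to 2 (valence 2) → 0 H
  atom 4: aromatic c, 3 neighbours → 0 H
  atom 5: aromatic c, 2 neighbours → 1 H
  atom 6: aromatic c, 3 neighbours → 0 H
  atom 7: Cl (halogen, monovalent) → 0 H
  atom 8: aromatic c, 2 neighbours → 1 H
  atom 9: aromatic c, 2 neighbours → 1 H
  atom 10: aromatic n, 2 neighbours → 0 H
Total hydrogens: 4.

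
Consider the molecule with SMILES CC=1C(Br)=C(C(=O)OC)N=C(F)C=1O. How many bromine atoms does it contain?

Scan the SMILES for Br atoms (remember two-letter symbols like Cl and Br are single atoms).
Bromine count: 1.

1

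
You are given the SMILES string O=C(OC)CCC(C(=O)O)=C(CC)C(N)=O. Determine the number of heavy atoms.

16

Every atom symbol written in the SMILES (organic subset) is one heavy atom; implicit H are not written.
Heavy atoms by element → C:10, N:1, O:5.
Total: 16.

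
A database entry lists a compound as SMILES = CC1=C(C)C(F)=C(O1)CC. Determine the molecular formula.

C8H11FO

Walk through each heavy atom and fill implicit hydrogens from standard valence (C 4, N 3, O 2, S 2, halogen 1):
  atom 1: C, bond orders sum to 1 (valence 4) → 3 H
  atom 2: C, bond orders sum to 4 (valence 4) → 0 H
  atom 3: C, bond orders sum to 4 (valence 4) → 0 H
  atom 4: C, bond orders sum to 1 (valence 4) → 3 H
  atom 5: C, bond orders sum to 4 (valence 4) → 0 H
  atom 6: F (halogen, monovalent) → 0 H
  atom 7: C, bond orders sum to 4 (valence 4) → 0 H
  atom 8: O, bond orders sum to 2 (valence 2) → 0 H
  atom 9: C, bond orders sum to 2 (valence 4) → 2 H
  atom 10: C, bond orders sum to 1 (valence 4) → 3 H
Totals → C:8, H:11, F:1, O:1.
In Hill order: C8H11FO.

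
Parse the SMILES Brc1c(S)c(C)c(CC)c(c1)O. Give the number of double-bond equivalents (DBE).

4

Molecular formula: C9H11BrOS.
DoU = (2C + 2 + N − H − X) / 2, where X is the halogen count and O/S are ignored.
    = (2·9 + 2 + 0 − 11 − 1) / 2 = 8 / 2 = 4.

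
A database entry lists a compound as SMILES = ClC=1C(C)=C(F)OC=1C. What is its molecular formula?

C6H6ClFO

Walk through each heavy atom and fill implicit hydrogens from standard valence (C 4, N 3, O 2, S 2, halogen 1):
  atom 1: Cl (halogen, monovalent) → 0 H
  atom 2: C, bond orders sum to 4 (valence 4) → 0 H
  atom 3: C, bond orders sum to 4 (valence 4) → 0 H
  atom 4: C, bond orders sum to 1 (valence 4) → 3 H
  atom 5: C, bond orders sum to 4 (valence 4) → 0 H
  atom 6: F (halogen, monovalent) → 0 H
  atom 7: O, bond orders sum to 2 (valence 2) → 0 H
  atom 8: C, bond orders sum to 4 (valence 4) → 0 H
  atom 9: C, bond orders sum to 1 (valence 4) → 3 H
Totals → C:6, H:6, Cl:1, F:1, O:1.
In Hill order: C6H6ClFO.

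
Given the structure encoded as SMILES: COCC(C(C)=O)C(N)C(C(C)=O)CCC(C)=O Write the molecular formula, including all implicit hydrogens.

C13H23NO4

Walk through each heavy atom and fill implicit hydrogens from standard valence (C 4, N 3, O 2, S 2, halogen 1):
  atom 1: C, bond orders sum to 1 (valence 4) → 3 H
  atom 2: O, bond orders sum to 2 (valence 2) → 0 H
  atom 3: C, bond orders sum to 2 (valence 4) → 2 H
  atom 4: C, bond orders sum to 3 (valence 4) → 1 H
  atom 5: C, bond orders sum to 4 (valence 4) → 0 H
  atom 6: C, bond orders sum to 1 (valence 4) → 3 H
  atom 7: O, bond orders sum to 2 (valence 2) → 0 H
  atom 8: C, bond orders sum to 3 (valence 4) → 1 H
  atom 9: N, bond orders sum to 1 (valence 3) → 2 H
  atom 10: C, bond orders sum to 3 (valence 4) → 1 H
  atom 11: C, bond orders sum to 4 (valence 4) → 0 H
  atom 12: C, bond orders sum to 1 (valence 4) → 3 H
  atom 13: O, bond orders sum to 2 (valence 2) → 0 H
  atom 14: C, bond orders sum to 2 (valence 4) → 2 H
  atom 15: C, bond orders sum to 2 (valence 4) → 2 H
  atom 16: C, bond orders sum to 4 (valence 4) → 0 H
  atom 17: C, bond orders sum to 1 (valence 4) → 3 H
  atom 18: O, bond orders sum to 2 (valence 2) → 0 H
Totals → C:13, H:23, N:1, O:4.
In Hill order: C13H23NO4.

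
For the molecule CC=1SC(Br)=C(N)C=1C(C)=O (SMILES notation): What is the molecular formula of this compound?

C7H8BrNOS

Walk through each heavy atom and fill implicit hydrogens from standard valence (C 4, N 3, O 2, S 2, halogen 1):
  atom 1: C, bond orders sum to 1 (valence 4) → 3 H
  atom 2: C, bond orders sum to 4 (valence 4) → 0 H
  atom 3: S, bond orders sum to 2 (valence 2) → 0 H
  atom 4: C, bond orders sum to 4 (valence 4) → 0 H
  atom 5: Br (halogen, monovalent) → 0 H
  atom 6: C, bond orders sum to 4 (valence 4) → 0 H
  atom 7: N, bond orders sum to 1 (valence 3) → 2 H
  atom 8: C, bond orders sum to 4 (valence 4) → 0 H
  atom 9: C, bond orders sum to 4 (valence 4) → 0 H
  atom 10: C, bond orders sum to 1 (valence 4) → 3 H
  atom 11: O, bond orders sum to 2 (valence 2) → 0 H
Totals → C:7, H:8, Br:1, N:1, O:1, S:1.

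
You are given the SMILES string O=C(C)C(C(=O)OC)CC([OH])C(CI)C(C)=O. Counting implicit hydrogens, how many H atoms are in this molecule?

17

Walk through each heavy atom and fill implicit hydrogens from standard valence (C 4, N 3, O 2, S 2, halogen 1):
  atom 1: O, bond orders sum to 2 (valence 2) → 0 H
  atom 2: C, bond orders sum to 4 (valence 4) → 0 H
  atom 3: C, bond orders sum to 1 (valence 4) → 3 H
  atom 4: C, bond orders sum to 3 (valence 4) → 1 H
  atom 5: C, bond orders sum to 4 (valence 4) → 0 H
  atom 6: O, bond orders sum to 2 (valence 2) → 0 H
  atom 7: O, bond orders sum to 2 (valence 2) → 0 H
  atom 8: C, bond orders sum to 1 (valence 4) → 3 H
  atom 9: C, bond orders sum to 2 (valence 4) → 2 H
  atom 10: C, bond orders sum to 3 (valence 4) → 1 H
  atom 11: O with explicit H count 1
  atom 12: C, bond orders sum to 3 (valence 4) → 1 H
  atom 13: C, bond orders sum to 2 (valence 4) → 2 H
  atom 14: I (halogen, monovalent) → 0 H
  atom 15: C, bond orders sum to 4 (valence 4) → 0 H
  atom 16: C, bond orders sum to 1 (valence 4) → 3 H
  atom 17: O, bond orders sum to 2 (valence 2) → 0 H
Total hydrogens: 17.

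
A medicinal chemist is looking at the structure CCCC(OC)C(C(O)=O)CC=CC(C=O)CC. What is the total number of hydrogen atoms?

24

Walk through each heavy atom and fill implicit hydrogens from standard valence (C 4, N 3, O 2, S 2, halogen 1):
  atom 1: C, bond orders sum to 1 (valence 4) → 3 H
  atom 2: C, bond orders sum to 2 (valence 4) → 2 H
  atom 3: C, bond orders sum to 2 (valence 4) → 2 H
  atom 4: C, bond orders sum to 3 (valence 4) → 1 H
  atom 5: O, bond orders sum to 2 (valence 2) → 0 H
  atom 6: C, bond orders sum to 1 (valence 4) → 3 H
  atom 7: C, bond orders sum to 3 (valence 4) → 1 H
  atom 8: C, bond orders sum to 4 (valence 4) → 0 H
  atom 9: O, bond orders sum to 1 (valence 2) → 1 H
  atom 10: O, bond orders sum to 2 (valence 2) → 0 H
  atom 11: C, bond orders sum to 2 (valence 4) → 2 H
  atom 12: C, bond orders sum to 3 (valence 4) → 1 H
  atom 13: C, bond orders sum to 3 (valence 4) → 1 H
  atom 14: C, bond orders sum to 3 (valence 4) → 1 H
  atom 15: C, bond orders sum to 3 (valence 4) → 1 H
  atom 16: O, bond orders sum to 2 (valence 2) → 0 H
  atom 17: C, bond orders sum to 2 (valence 4) → 2 H
  atom 18: C, bond orders sum to 1 (valence 4) → 3 H
Total hydrogens: 24.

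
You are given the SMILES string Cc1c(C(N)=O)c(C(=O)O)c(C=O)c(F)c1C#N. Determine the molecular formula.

Walk through each heavy atom and fill implicit hydrogens from standard valence (C 4, N 3, O 2, S 2, halogen 1); for lowercase aromatic atoms, an aromatic c carries 1 H when it has two neighbours and 0 H with three, and aromatic n carries 0 H:
  atom 1: C, bond orders sum to 1 (valence 4) → 3 H
  atom 2: aromatic c, 3 neighbours → 0 H
  atom 3: aromatic c, 3 neighbours → 0 H
  atom 4: C, bond orders sum to 4 (valence 4) → 0 H
  atom 5: N, bond orders sum to 1 (valence 3) → 2 H
  atom 6: O, bond orders sum to 2 (valence 2) → 0 H
  atom 7: aromatic c, 3 neighbours → 0 H
  atom 8: C, bond orders sum to 4 (valence 4) → 0 H
  atom 9: O, bond orders sum to 2 (valence 2) → 0 H
  atom 10: O, bond orders sum to 1 (valence 2) → 1 H
  atom 11: aromatic c, 3 neighbours → 0 H
  atom 12: C, bond orders sum to 3 (valence 4) → 1 H
  atom 13: O, bond orders sum to 2 (valence 2) → 0 H
  atom 14: aromatic c, 3 neighbours → 0 H
  atom 15: F (halogen, monovalent) → 0 H
  atom 16: aromatic c, 3 neighbours → 0 H
  atom 17: C, bond orders sum to 4 (valence 4) → 0 H
  atom 18: N, bond orders sum to 3 (valence 3) → 0 H
Totals → C:11, H:7, F:1, N:2, O:4.

C11H7FN2O4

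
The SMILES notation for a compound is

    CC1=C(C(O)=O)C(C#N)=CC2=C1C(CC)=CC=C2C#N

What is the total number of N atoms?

Scan the SMILES for N atoms (remember two-letter symbols like Cl and Br are single atoms).
Nitrogen count: 2.

2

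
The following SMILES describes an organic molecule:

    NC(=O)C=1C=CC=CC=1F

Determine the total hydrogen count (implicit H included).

6

Walk through each heavy atom and fill implicit hydrogens from standard valence (C 4, N 3, O 2, S 2, halogen 1):
  atom 1: N, bond orders sum to 1 (valence 3) → 2 H
  atom 2: C, bond orders sum to 4 (valence 4) → 0 H
  atom 3: O, bond orders sum to 2 (valence 2) → 0 H
  atom 4: C, bond orders sum to 4 (valence 4) → 0 H
  atom 5: C, bond orders sum to 3 (valence 4) → 1 H
  atom 6: C, bond orders sum to 3 (valence 4) → 1 H
  atom 7: C, bond orders sum to 3 (valence 4) → 1 H
  atom 8: C, bond orders sum to 3 (valence 4) → 1 H
  atom 9: C, bond orders sum to 4 (valence 4) → 0 H
  atom 10: F (halogen, monovalent) → 0 H
Total hydrogens: 6.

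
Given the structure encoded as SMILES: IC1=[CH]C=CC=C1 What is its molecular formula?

C6H5I

Walk through each heavy atom and fill implicit hydrogens from standard valence (C 4, N 3, O 2, S 2, halogen 1):
  atom 1: I (halogen, monovalent) → 0 H
  atom 2: C, bond orders sum to 4 (valence 4) → 0 H
  atom 3: C with explicit H count 1
  atom 4: C, bond orders sum to 3 (valence 4) → 1 H
  atom 5: C, bond orders sum to 3 (valence 4) → 1 H
  atom 6: C, bond orders sum to 3 (valence 4) → 1 H
  atom 7: C, bond orders sum to 3 (valence 4) → 1 H
Totals → C:6, H:5, I:1.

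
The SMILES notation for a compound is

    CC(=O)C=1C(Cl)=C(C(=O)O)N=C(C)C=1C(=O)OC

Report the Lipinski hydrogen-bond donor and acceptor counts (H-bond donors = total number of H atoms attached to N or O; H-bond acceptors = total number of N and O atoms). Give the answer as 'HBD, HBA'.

1, 6

Donors: find every N or O and count the H atoms it carries.
  atom 3 (O): bond orders sum to 2 → 0 H
  atom 9 (O): bond orders sum to 2 → 0 H
  atom 10 (O): bond orders sum to 1 → 1 H
  atom 11 (N): bond orders sum to 3 → 0 H
  atom 16 (O): bond orders sum to 2 → 0 H
  atom 17 (O): bond orders sum to 2 → 0 H
Lipinski HBD = 1.
Acceptors: N atoms = 1, O atoms = 5 → HBA = 6.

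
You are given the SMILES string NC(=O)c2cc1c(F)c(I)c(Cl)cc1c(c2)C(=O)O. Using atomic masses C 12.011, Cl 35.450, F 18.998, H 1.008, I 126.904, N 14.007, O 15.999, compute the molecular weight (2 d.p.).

First, the molecular formula is C12H6ClFINO3 (counting implicit H from valence).
  C: 12 × 12.011 = 144.132
  Cl: 1 × 35.450 = 35.450
  F: 1 × 18.998 = 18.998
  H: 6 × 1.008 = 6.048
  I: 1 × 126.904 = 126.904
  N: 1 × 14.007 = 14.007
  O: 3 × 15.999 = 47.997
Sum: 12×12.011 + 1×35.450 + 1×18.998 + 6×1.008 + 1×126.904 + 1×14.007 + 3×15.999 = 393.536 → 393.54 g/mol.

393.54 g/mol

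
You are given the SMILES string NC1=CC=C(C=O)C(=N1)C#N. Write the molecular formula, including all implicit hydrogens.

C7H5N3O

Walk through each heavy atom and fill implicit hydrogens from standard valence (C 4, N 3, O 2, S 2, halogen 1):
  atom 1: N, bond orders sum to 1 (valence 3) → 2 H
  atom 2: C, bond orders sum to 4 (valence 4) → 0 H
  atom 3: C, bond orders sum to 3 (valence 4) → 1 H
  atom 4: C, bond orders sum to 3 (valence 4) → 1 H
  atom 5: C, bond orders sum to 4 (valence 4) → 0 H
  atom 6: C, bond orders sum to 3 (valence 4) → 1 H
  atom 7: O, bond orders sum to 2 (valence 2) → 0 H
  atom 8: C, bond orders sum to 4 (valence 4) → 0 H
  atom 9: N, bond orders sum to 3 (valence 3) → 0 H
  atom 10: C, bond orders sum to 4 (valence 4) → 0 H
  atom 11: N, bond orders sum to 3 (valence 3) → 0 H
Totals → C:7, H:5, N:3, O:1.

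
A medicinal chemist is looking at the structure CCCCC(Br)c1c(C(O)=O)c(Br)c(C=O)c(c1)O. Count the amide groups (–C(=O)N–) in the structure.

Scan the SMILES for the amide motif — none present.
Groups that are present: 1 aldehyde, 1 carboxylic acid, 1 hydroxyl.

0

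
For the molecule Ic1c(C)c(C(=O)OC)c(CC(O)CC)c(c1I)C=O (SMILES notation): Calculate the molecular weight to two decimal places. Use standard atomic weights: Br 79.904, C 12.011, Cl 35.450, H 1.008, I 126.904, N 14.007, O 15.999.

First, the molecular formula is C14H16I2O4 (counting implicit H from valence).
  C: 14 × 12.011 = 168.154
  H: 16 × 1.008 = 16.128
  I: 2 × 126.904 = 253.808
  O: 4 × 15.999 = 63.996
Sum: 14×12.011 + 16×1.008 + 2×126.904 + 4×15.999 = 502.086 → 502.09 g/mol.

502.09 g/mol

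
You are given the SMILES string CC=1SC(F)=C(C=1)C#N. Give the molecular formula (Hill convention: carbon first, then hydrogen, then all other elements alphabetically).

Walk through each heavy atom and fill implicit hydrogens from standard valence (C 4, N 3, O 2, S 2, halogen 1):
  atom 1: C, bond orders sum to 1 (valence 4) → 3 H
  atom 2: C, bond orders sum to 4 (valence 4) → 0 H
  atom 3: S, bond orders sum to 2 (valence 2) → 0 H
  atom 4: C, bond orders sum to 4 (valence 4) → 0 H
  atom 5: F (halogen, monovalent) → 0 H
  atom 6: C, bond orders sum to 4 (valence 4) → 0 H
  atom 7: C, bond orders sum to 3 (valence 4) → 1 H
  atom 8: C, bond orders sum to 4 (valence 4) → 0 H
  atom 9: N, bond orders sum to 3 (valence 3) → 0 H
Totals → C:6, H:4, F:1, N:1, S:1.
In Hill order: C6H4FNS.

C6H4FNS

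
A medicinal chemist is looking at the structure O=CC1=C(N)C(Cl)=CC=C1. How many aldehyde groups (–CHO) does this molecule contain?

1

The aldehyde motif appears at heavy-atom position 2 in the SMILES.
Other groups present: 1 primary amine.
Aldehyde count: 1.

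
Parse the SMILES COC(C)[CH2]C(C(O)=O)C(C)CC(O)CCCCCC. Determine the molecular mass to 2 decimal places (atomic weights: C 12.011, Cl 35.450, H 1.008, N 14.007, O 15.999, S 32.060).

288.43 g/mol

First, the molecular formula is C16H32O4 (counting implicit H from valence).
  C: 16 × 12.011 = 192.176
  H: 32 × 1.008 = 32.256
  O: 4 × 15.999 = 63.996
Sum: 16×12.011 + 32×1.008 + 4×15.999 = 288.428 → 288.43 g/mol.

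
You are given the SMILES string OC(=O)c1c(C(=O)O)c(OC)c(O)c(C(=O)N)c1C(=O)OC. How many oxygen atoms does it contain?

9

Scan the SMILES for O atoms (remember two-letter symbols like Cl and Br are single atoms).
Oxygen count: 9.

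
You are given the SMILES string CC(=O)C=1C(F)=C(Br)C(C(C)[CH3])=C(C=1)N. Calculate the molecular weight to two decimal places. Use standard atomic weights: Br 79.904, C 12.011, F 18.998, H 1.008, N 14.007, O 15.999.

274.13 g/mol

First, the molecular formula is C11H13BrFNO (counting implicit H from valence).
  Br: 1 × 79.904 = 79.904
  C: 11 × 12.011 = 132.121
  F: 1 × 18.998 = 18.998
  H: 13 × 1.008 = 13.104
  N: 1 × 14.007 = 14.007
  O: 1 × 15.999 = 15.999
Sum: 1×79.904 + 11×12.011 + 1×18.998 + 13×1.008 + 1×14.007 + 1×15.999 = 274.133 → 274.13 g/mol.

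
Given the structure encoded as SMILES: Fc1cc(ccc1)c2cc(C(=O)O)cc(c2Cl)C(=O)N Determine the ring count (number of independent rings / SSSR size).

2

In SMILES, each pair of matching ring-closure digits denotes one ring-closing bond; the number of such bonds equals the number of independent rings.
Ring-closure bonds here: 2.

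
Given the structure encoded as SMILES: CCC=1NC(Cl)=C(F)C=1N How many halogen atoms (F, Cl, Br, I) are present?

Halogen atoms appear at heavy-atom positions 6, 8 (1×Cl, 1×F).
Other groups present: 1 primary amine.
Halogen count: 2.

2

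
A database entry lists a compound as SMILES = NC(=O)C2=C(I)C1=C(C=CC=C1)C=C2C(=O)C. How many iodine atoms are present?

1

Scan the SMILES for I atoms (remember two-letter symbols like Cl and Br are single atoms).
Iodine count: 1.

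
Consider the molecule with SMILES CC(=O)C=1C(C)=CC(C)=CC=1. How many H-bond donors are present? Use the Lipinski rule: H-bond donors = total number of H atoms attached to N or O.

Donors: find every N or O and count the H atoms it carries.
  atom 3 (O): bond orders sum to 2 → 0 H
Lipinski HBD = 0.

0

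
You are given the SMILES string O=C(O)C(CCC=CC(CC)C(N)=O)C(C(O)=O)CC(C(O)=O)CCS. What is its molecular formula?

C17H27NO7S

Walk through each heavy atom and fill implicit hydrogens from standard valence (C 4, N 3, O 2, S 2, halogen 1):
  atom 1: O, bond orders sum to 2 (valence 2) → 0 H
  atom 2: C, bond orders sum to 4 (valence 4) → 0 H
  atom 3: O, bond orders sum to 1 (valence 2) → 1 H
  atom 4: C, bond orders sum to 3 (valence 4) → 1 H
  atom 5: C, bond orders sum to 2 (valence 4) → 2 H
  atom 6: C, bond orders sum to 2 (valence 4) → 2 H
  atom 7: C, bond orders sum to 3 (valence 4) → 1 H
  atom 8: C, bond orders sum to 3 (valence 4) → 1 H
  atom 9: C, bond orders sum to 3 (valence 4) → 1 H
  atom 10: C, bond orders sum to 2 (valence 4) → 2 H
  atom 11: C, bond orders sum to 1 (valence 4) → 3 H
  atom 12: C, bond orders sum to 4 (valence 4) → 0 H
  atom 13: N, bond orders sum to 1 (valence 3) → 2 H
  atom 14: O, bond orders sum to 2 (valence 2) → 0 H
  atom 15: C, bond orders sum to 3 (valence 4) → 1 H
  atom 16: C, bond orders sum to 4 (valence 4) → 0 H
  atom 17: O, bond orders sum to 1 (valence 2) → 1 H
  atom 18: O, bond orders sum to 2 (valence 2) → 0 H
  atom 19: C, bond orders sum to 2 (valence 4) → 2 H
  atom 20: C, bond orders sum to 3 (valence 4) → 1 H
  atom 21: C, bond orders sum to 4 (valence 4) → 0 H
  atom 22: O, bond orders sum to 1 (valence 2) → 1 H
  atom 23: O, bond orders sum to 2 (valence 2) → 0 H
  atom 24: C, bond orders sum to 2 (valence 4) → 2 H
  atom 25: C, bond orders sum to 2 (valence 4) → 2 H
  atom 26: S, bond orders sum to 1 (valence 2) → 1 H
Totals → C:17, H:27, N:1, O:7, S:1.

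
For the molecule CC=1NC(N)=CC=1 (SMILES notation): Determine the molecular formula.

C5H8N2

Walk through each heavy atom and fill implicit hydrogens from standard valence (C 4, N 3, O 2, S 2, halogen 1):
  atom 1: C, bond orders sum to 1 (valence 4) → 3 H
  atom 2: C, bond orders sum to 4 (valence 4) → 0 H
  atom 3: N, bond orders sum to 2 (valence 3) → 1 H
  atom 4: C, bond orders sum to 4 (valence 4) → 0 H
  atom 5: N, bond orders sum to 1 (valence 3) → 2 H
  atom 6: C, bond orders sum to 3 (valence 4) → 1 H
  atom 7: C, bond orders sum to 3 (valence 4) → 1 H
Totals → C:5, H:8, N:2.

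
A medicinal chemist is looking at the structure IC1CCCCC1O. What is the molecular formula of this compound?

C6H11IO

Walk through each heavy atom and fill implicit hydrogens from standard valence (C 4, N 3, O 2, S 2, halogen 1):
  atom 1: I (halogen, monovalent) → 0 H
  atom 2: C, bond orders sum to 3 (valence 4) → 1 H
  atom 3: C, bond orders sum to 2 (valence 4) → 2 H
  atom 4: C, bond orders sum to 2 (valence 4) → 2 H
  atom 5: C, bond orders sum to 2 (valence 4) → 2 H
  atom 6: C, bond orders sum to 2 (valence 4) → 2 H
  atom 7: C, bond orders sum to 3 (valence 4) → 1 H
  atom 8: O, bond orders sum to 1 (valence 2) → 1 H
Totals → C:6, H:11, I:1, O:1.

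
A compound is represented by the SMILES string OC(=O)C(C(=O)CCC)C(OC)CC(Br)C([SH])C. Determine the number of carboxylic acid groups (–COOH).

1

The carboxylic acid motif appears at heavy-atom position 2 in the SMILES.
Other groups present: 1 ether, 1 ketone, 1 thiol.
Carboxylic acid count: 1.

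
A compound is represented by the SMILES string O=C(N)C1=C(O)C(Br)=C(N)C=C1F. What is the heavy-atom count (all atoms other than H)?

13

Every atom symbol written in the SMILES (organic subset) is one heavy atom; implicit H are not written.
Heavy atoms by element → Br:1, C:7, F:1, N:2, O:2.
Total: 13.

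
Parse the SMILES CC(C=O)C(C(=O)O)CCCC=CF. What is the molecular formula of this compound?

C10H15FO3

Walk through each heavy atom and fill implicit hydrogens from standard valence (C 4, N 3, O 2, S 2, halogen 1):
  atom 1: C, bond orders sum to 1 (valence 4) → 3 H
  atom 2: C, bond orders sum to 3 (valence 4) → 1 H
  atom 3: C, bond orders sum to 3 (valence 4) → 1 H
  atom 4: O, bond orders sum to 2 (valence 2) → 0 H
  atom 5: C, bond orders sum to 3 (valence 4) → 1 H
  atom 6: C, bond orders sum to 4 (valence 4) → 0 H
  atom 7: O, bond orders sum to 2 (valence 2) → 0 H
  atom 8: O, bond orders sum to 1 (valence 2) → 1 H
  atom 9: C, bond orders sum to 2 (valence 4) → 2 H
  atom 10: C, bond orders sum to 2 (valence 4) → 2 H
  atom 11: C, bond orders sum to 2 (valence 4) → 2 H
  atom 12: C, bond orders sum to 3 (valence 4) → 1 H
  atom 13: C, bond orders sum to 3 (valence 4) → 1 H
  atom 14: F (halogen, monovalent) → 0 H
Totals → C:10, H:15, F:1, O:3.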